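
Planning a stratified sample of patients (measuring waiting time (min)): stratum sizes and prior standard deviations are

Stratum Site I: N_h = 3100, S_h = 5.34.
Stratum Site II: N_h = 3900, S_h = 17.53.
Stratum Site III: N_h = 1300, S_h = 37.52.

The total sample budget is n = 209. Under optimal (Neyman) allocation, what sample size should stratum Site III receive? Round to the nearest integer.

76

Neyman allocation: n_h = n · N_h S_h / Σ N_i S_i, with n = 209.
  stratum Site I: N_h·S_h = 3100·5.34 = 16554.00
  stratum Site II: N_h·S_h = 3900·17.53 = 68367.00
  stratum Site III: N_h·S_h = 1300·37.52 = 48776.00
Σ N_h S_h = 133697.00
n for stratum Site III = 209·48776.00/133697.00 = 76.248 → 76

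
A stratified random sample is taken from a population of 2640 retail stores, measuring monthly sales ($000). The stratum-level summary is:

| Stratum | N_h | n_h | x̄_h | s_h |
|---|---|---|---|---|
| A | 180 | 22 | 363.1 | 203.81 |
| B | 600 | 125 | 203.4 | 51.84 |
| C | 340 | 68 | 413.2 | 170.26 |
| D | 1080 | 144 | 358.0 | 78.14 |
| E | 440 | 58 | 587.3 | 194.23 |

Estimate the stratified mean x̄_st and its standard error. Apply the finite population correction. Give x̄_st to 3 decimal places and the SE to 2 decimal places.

x̄_st = Σ W_h x̄_h = (180·363.1 + 600·203.4 + 340·413.2 + 1080·358.0 + 440·587.3)/2640 = 368.53712
V̂(x̄_st) = Σ W_h² (1 − n_h/N_h) s_h²/n_h, with W_h = N_h/N and N = 2640:
  stratum A: (180/2640)²·(1 − 22/180)·203.81²/22 = 7.7046
  stratum B: (600/2640)²·(1 − 125/600)·51.84²/125 = 0.879138
  stratum C: (340/2640)²·(1 − 68/340)·170.26²/68 = 5.65661
  stratum D: (1080/2640)²·(1 − 144/1080)·78.14²/144 = 6.15001
  stratum E: (440/2640)²·(1 − 58/440)·194.23²/58 = 15.686
V̂(x̄_st) = 36.0764
SE(x̄_st) = √36.0764 = 6.00636

x̄_st ≈ 368.537, SE ≈ 6.01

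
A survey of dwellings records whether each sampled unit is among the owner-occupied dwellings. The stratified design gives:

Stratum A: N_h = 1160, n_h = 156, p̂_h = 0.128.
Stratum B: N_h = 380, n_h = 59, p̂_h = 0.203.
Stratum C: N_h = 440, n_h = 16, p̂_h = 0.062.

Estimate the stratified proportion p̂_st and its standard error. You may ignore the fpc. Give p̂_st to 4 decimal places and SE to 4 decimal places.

p̂_st ≈ 0.1277, SE ≈ 0.0233

N = 1980; stratum weights W_h = N_h/N.
p̂_st = Σ W_h p̂_h = (1160·0.128 + 380·0.203 + 440·0.062)/1980 = 0.12773
V̂(p̂_st) = Σ W_h² p̂_h(1−p̂_h)/(n_h−1):
  stratum A: (1160/1980)²·0.128·0.872/155 = 0.000247161
  stratum B: (380/1980)²·0.203·0.797/58 = 0.000102746
  stratum C: (440/1980)²·0.062·0.938/15 = 0.00019146
V̂(p̂_st) = 0.000541367; SE = √V̂ = 0.0232673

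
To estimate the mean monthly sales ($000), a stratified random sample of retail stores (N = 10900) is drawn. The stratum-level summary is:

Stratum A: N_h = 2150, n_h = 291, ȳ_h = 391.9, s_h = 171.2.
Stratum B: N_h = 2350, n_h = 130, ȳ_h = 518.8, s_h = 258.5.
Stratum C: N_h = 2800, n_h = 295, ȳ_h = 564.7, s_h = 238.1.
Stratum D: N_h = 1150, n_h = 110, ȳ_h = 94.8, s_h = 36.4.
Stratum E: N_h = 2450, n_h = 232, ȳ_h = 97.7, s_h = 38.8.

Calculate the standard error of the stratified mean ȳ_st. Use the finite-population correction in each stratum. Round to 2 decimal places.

V̂(ȳ_st) = Σ W_h² (1 − n_h/N_h) s_h²/n_h, with W_h = N_h/N and N = 10900:
  stratum A: (2150/10900)²·(1 − 291/2150)·171.2²/291 = 3.38828
  stratum B: (2350/10900)²·(1 − 130/2350)·258.5²/130 = 22.5707
  stratum C: (2800/10900)²·(1 − 295/2800)·238.1²/295 = 11.3451
  stratum D: (1150/10900)²·(1 − 110/1150)·36.4²/110 = 0.121252
  stratum E: (2450/10900)²·(1 − 232/2450)·38.8²/232 = 0.296791
V̂(ȳ_st) = 37.7222
SE(ȳ_st) = √37.7222 = 6.14184

SE(ȳ_st) ≈ 6.14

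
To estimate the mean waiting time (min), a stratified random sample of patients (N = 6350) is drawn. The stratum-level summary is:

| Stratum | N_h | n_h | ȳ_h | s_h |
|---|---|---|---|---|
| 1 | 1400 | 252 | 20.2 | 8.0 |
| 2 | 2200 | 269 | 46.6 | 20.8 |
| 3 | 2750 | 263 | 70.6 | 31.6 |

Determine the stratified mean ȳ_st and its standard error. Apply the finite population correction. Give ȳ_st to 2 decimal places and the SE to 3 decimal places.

ȳ_st = Σ W_h ȳ_h = (1400·20.2 + 2200·46.6 + 2750·70.6)/6350 = 51.17323
V̂(ȳ_st) = Σ W_h² (1 − n_h/N_h) s_h²/n_h, with W_h = N_h/N and N = 6350:
  stratum 1: (1400/6350)²·(1 − 252/1400)·8.0²/252 = 0.0101228
  stratum 2: (2200/6350)²·(1 − 269/2200)·20.8²/269 = 0.169446
  stratum 3: (2750/6350)²·(1 − 263/2750)·31.6²/263 = 0.64399
V̂(ȳ_st) = 0.82356
SE(ȳ_st) = √0.82356 = 0.907502

ȳ_st ≈ 51.17, SE ≈ 0.908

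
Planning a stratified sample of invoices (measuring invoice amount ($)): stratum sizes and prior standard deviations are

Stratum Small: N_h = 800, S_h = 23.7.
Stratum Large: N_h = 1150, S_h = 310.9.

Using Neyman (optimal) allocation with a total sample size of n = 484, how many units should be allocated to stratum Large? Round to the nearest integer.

Neyman allocation: n_h = n · N_h S_h / Σ N_i S_i, with n = 484.
  stratum Small: N_h·S_h = 800·23.7 = 18960.00
  stratum Large: N_h·S_h = 1150·310.9 = 357535.00
Σ N_h S_h = 376495.00
n for stratum Large = 484·357535.00/376495.00 = 459.626 → 460

460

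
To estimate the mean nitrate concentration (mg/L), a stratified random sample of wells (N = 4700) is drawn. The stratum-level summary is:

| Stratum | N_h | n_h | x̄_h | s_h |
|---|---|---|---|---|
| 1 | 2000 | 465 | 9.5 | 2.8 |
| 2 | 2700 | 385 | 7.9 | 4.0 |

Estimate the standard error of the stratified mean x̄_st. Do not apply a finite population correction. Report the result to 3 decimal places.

V̂(x̄_st) = Σ W_h² s_h²/n_h, with W_h = N_h/N and N = 4700:
  stratum 1: (2000/4700)²·2.8²/465 = 0.003053
  stratum 2: (2700/4700)²·4.0²/385 = 0.0137149
V̂(x̄_st) = 0.0167679
SE(x̄_st) = √0.0167679 = 0.129491

SE(x̄_st) ≈ 0.129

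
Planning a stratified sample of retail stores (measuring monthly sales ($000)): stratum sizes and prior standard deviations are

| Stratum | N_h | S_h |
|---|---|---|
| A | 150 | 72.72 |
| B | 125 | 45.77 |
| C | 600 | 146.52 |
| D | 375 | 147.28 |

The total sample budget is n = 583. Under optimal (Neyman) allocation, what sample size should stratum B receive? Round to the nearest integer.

21

Neyman allocation: n_h = n · N_h S_h / Σ N_i S_i, with n = 583.
  stratum A: N_h·S_h = 150·72.72 = 10908.00
  stratum B: N_h·S_h = 125·45.77 = 5721.25
  stratum C: N_h·S_h = 600·146.52 = 87912.00
  stratum D: N_h·S_h = 375·147.28 = 55230.00
Σ N_h S_h = 159771.25
n for stratum B = 583·5721.25/159771.25 = 20.877 → 21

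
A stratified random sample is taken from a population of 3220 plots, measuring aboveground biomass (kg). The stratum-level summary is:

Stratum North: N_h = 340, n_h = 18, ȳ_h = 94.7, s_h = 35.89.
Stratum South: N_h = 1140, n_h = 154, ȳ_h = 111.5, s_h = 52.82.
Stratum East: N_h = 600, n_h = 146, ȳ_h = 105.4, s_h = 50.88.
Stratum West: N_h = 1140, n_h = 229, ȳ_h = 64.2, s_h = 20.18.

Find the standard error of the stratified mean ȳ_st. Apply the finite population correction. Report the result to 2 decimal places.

V̂(ȳ_st) = Σ W_h² (1 − n_h/N_h) s_h²/n_h, with W_h = N_h/N and N = 3220:
  stratum North: (340/3220)²·(1 − 18/340)·35.89²/18 = 0.75561
  stratum South: (1140/3220)²·(1 − 154/1140)·52.82²/154 = 1.96402
  stratum East: (600/3220)²·(1 − 146/600)·50.88²/146 = 0.46584
  stratum West: (1140/3220)²·(1 − 229/1140)·20.18²/229 = 0.178122
V̂(ȳ_st) = 3.36359
SE(ȳ_st) = √3.36359 = 1.83401

SE(ȳ_st) ≈ 1.83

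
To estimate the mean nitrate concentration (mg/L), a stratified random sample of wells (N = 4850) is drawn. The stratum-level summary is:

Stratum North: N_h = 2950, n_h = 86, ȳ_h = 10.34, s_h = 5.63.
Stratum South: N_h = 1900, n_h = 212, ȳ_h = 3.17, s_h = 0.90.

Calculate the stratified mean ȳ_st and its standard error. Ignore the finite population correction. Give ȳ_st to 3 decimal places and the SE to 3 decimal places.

ȳ_st = Σ W_h ȳ_h = (2950·10.34 + 1900·3.17)/4850 = 7.53113
V̂(ȳ_st) = Σ W_h² s_h²/n_h, with W_h = N_h/N and N = 4850:
  stratum North: (2950/4850)²·5.63²/86 = 0.136357
  stratum South: (1900/4850)²·0.90²/212 = 0.000586372
V̂(ȳ_st) = 0.136944
SE(ȳ_st) = √0.136944 = 0.370059

ȳ_st ≈ 7.531, SE ≈ 0.370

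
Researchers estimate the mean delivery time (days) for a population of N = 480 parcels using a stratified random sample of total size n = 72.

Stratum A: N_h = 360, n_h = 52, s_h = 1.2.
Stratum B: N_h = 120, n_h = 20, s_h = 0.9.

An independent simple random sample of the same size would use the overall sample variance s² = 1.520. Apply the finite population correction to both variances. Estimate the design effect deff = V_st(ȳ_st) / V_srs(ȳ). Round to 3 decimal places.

deff ≈ 0.860

V̂(ȳ_st) = Σ W_h² (1 − n_h/N_h) s_h²/n_h, with W_h = N_h/N and N = 480:
  stratum A: (360/480)²·(1 − 52/360)·1.2²/52 = 0.0133269
  stratum B: (120/480)²·(1 − 20/120)·0.9²/20 = 0.00210938
V_st = 0.0154363
V_srs = (1 − 72/480)·1.520/72 = 0.0179444
deff = V_st / V_srs = 0.0154363/0.0179444 = 0.8602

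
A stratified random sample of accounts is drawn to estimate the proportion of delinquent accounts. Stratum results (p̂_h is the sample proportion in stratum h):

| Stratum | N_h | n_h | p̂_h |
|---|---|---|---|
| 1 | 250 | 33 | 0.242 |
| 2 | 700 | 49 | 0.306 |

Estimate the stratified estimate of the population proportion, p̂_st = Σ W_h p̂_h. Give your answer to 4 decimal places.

p̂_st ≈ 0.2892

N = 950; stratum weights W_h = N_h/N.
p̂_st = Σ W_h p̂_h = (250·0.242 + 700·0.306)/950 = 0.28916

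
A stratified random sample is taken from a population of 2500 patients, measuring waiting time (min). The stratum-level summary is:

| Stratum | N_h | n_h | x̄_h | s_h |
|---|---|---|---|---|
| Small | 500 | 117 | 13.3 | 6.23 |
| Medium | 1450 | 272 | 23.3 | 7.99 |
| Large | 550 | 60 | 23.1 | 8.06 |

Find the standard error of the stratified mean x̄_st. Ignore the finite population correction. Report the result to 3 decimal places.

SE(x̄_st) ≈ 0.380

V̂(x̄_st) = Σ W_h² s_h²/n_h, with W_h = N_h/N and N = 2500:
  stratum Small: (500/2500)²·6.23²/117 = 0.0132694
  stratum Medium: (1450/2500)²·7.99²/272 = 0.0789552
  stratum Large: (550/2500)²·8.06²/60 = 0.052404
V̂(x̄_st) = 0.144629
SE(x̄_st) = √0.144629 = 0.380301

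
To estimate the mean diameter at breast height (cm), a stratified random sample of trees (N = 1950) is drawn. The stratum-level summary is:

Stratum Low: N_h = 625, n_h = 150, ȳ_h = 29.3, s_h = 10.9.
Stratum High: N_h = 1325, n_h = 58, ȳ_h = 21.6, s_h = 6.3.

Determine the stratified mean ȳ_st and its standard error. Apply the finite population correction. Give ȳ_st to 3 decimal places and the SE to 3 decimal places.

ȳ_st = Σ W_h ȳ_h = (625·29.3 + 1325·21.6)/1950 = 24.06795
V̂(ȳ_st) = Σ W_h² (1 − n_h/N_h) s_h²/n_h, with W_h = N_h/N and N = 1950:
  stratum Low: (625/1950)²·(1 − 150/625)·10.9²/150 = 0.0618395
  stratum High: (1325/1950)²·(1 − 58/1325)·6.3²/58 = 0.302118
V̂(ȳ_st) = 0.363957
SE(ȳ_st) = √0.363957 = 0.603289

ȳ_st ≈ 24.068, SE ≈ 0.603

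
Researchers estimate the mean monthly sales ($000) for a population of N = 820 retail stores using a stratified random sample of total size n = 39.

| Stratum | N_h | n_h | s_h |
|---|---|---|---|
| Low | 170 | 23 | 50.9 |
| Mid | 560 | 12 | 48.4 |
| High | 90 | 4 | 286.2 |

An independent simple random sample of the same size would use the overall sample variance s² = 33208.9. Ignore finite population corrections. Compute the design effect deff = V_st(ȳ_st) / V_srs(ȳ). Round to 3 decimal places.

V̂(ȳ_st) = Σ W_h² s_h²/n_h, with W_h = N_h/N and N = 820:
  stratum Low: (170/820)²·50.9²/23 = 4.84148
  stratum Mid: (560/820)²·48.4²/12 = 91.0454
  stratum High: (90/820)²·286.2²/4 = 246.682
V_st = 342.568
V_srs = s²/n = 33208.9/39 = 851.51
deff = V_st / V_srs = 342.568/851.51 = 0.4023

deff ≈ 0.402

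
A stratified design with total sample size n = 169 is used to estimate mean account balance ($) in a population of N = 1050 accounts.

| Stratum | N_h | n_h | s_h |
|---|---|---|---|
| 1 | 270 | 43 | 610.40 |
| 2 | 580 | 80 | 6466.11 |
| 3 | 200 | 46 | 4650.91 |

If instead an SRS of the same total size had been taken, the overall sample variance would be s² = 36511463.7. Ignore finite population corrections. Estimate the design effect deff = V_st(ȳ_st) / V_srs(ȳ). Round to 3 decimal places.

deff ≈ 0.820

V̂(ȳ_st) = Σ W_h² s_h²/n_h, with W_h = N_h/N and N = 1050:
  stratum 1: (270/1050)²·610.40²/43 = 572.941
  stratum 2: (580/1050)²·6466.11²/80 = 159468
  stratum 3: (200/1050)²·4650.91²/46 = 17060.8
V_st = 177102
V_srs = s²/n = 36511463.7/169 = 216044
deff = V_st / V_srs = 177102/216044 = 0.8197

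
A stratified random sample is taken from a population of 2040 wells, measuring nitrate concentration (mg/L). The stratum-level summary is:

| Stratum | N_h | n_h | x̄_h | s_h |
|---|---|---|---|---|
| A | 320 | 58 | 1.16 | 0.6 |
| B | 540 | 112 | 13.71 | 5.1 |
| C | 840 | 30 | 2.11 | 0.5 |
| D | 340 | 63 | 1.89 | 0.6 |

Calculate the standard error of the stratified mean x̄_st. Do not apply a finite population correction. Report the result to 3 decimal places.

V̂(x̄_st) = Σ W_h² s_h²/n_h, with W_h = N_h/N and N = 2040:
  stratum A: (320/2040)²·0.6²/58 = 0.000152726
  stratum B: (540/2040)²·5.1²/112 = 0.0162723
  stratum C: (840/2040)²·0.5²/30 = 0.00141292
  stratum D: (340/2040)²·0.6²/63 = 0.00015873
V̂(x̄_st) = 0.0179967
SE(x̄_st) = √0.0179967 = 0.134152

SE(x̄_st) ≈ 0.134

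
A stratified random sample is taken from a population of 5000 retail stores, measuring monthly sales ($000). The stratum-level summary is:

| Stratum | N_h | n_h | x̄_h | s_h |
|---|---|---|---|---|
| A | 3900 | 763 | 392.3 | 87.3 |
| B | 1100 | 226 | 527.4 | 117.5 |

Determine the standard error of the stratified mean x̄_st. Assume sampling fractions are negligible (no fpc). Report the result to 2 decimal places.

V̂(x̄_st) = Σ W_h² s_h²/n_h, with W_h = N_h/N and N = 5000:
  stratum A: (3900/5000)²·87.3²/763 = 6.07705
  stratum B: (1100/5000)²·117.5²/226 = 2.95674
V̂(x̄_st) = 9.03379
SE(x̄_st) = √9.03379 = 3.00563

SE(x̄_st) ≈ 3.01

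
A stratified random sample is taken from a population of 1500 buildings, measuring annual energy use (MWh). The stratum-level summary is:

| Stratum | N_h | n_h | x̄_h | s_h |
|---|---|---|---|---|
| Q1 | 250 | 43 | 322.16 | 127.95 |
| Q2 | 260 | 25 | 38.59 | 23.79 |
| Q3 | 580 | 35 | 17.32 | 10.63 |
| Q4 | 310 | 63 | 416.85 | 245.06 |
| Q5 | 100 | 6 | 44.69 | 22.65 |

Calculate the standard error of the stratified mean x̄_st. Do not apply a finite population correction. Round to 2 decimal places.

SE(x̄_st) ≈ 7.27

V̂(x̄_st) = Σ W_h² s_h²/n_h, with W_h = N_h/N and N = 1500:
  stratum Q1: (250/1500)²·127.95²/43 = 10.5757
  stratum Q2: (260/1500)²·23.79²/25 = 0.680163
  stratum Q3: (580/1500)²·10.63²/35 = 0.482694
  stratum Q4: (310/1500)²·245.06²/63 = 40.7141
  stratum Q5: (100/1500)²·22.65²/6 = 0.380017
V̂(x̄_st) = 52.8327
SE(x̄_st) = √52.8327 = 7.26861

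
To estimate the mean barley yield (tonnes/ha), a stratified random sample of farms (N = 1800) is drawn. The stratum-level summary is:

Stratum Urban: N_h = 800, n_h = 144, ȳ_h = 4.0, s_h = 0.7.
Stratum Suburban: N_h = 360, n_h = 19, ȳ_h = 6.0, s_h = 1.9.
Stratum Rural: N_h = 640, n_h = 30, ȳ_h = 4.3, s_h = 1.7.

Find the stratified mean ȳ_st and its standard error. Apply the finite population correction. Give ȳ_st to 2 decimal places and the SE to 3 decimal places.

ȳ_st ≈ 4.51, SE ≈ 0.139

ȳ_st = Σ W_h ȳ_h = (800·4.0 + 360·6.0 + 640·4.3)/1800 = 4.50667
V̂(ȳ_st) = Σ W_h² (1 − n_h/N_h) s_h²/n_h, with W_h = N_h/N and N = 1800:
  stratum Urban: (800/1800)²·(1 − 144/800)·0.7²/144 = 0.000551166
  stratum Suburban: (360/1800)²·(1 − 19/360)·1.9²/19 = 0.00719889
  stratum Rural: (640/1800)²·(1 − 30/640)·1.7²/30 = 0.0116076
V̂(ȳ_st) = 0.0193576
SE(ȳ_st) = √0.0193576 = 0.139132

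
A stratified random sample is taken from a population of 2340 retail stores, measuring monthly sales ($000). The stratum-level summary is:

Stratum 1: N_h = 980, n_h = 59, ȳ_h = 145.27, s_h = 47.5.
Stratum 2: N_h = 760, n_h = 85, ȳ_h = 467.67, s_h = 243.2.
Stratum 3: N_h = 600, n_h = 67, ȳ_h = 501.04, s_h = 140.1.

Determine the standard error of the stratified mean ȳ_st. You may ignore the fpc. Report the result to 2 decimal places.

SE(ȳ_st) ≈ 9.97

V̂(ȳ_st) = Σ W_h² s_h²/n_h, with W_h = N_h/N and N = 2340:
  stratum 1: (980/2340)²·47.5²/59 = 6.70742
  stratum 2: (760/2340)²·243.2²/85 = 73.4013
  stratum 3: (600/2340)²·140.1²/67 = 19.2607
V̂(ȳ_st) = 99.3694
SE(ȳ_st) = √99.3694 = 9.96842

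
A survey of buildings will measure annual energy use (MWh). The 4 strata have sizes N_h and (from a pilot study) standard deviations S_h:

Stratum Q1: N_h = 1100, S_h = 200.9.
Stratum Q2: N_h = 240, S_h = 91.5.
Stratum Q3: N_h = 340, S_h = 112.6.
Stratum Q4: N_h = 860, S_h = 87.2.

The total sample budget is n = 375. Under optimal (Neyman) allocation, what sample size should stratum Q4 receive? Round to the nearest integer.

Neyman allocation: n_h = n · N_h S_h / Σ N_i S_i, with n = 375.
  stratum Q1: N_h·S_h = 1100·200.9 = 220990.00
  stratum Q2: N_h·S_h = 240·91.5 = 21960.00
  stratum Q3: N_h·S_h = 340·112.6 = 38284.00
  stratum Q4: N_h·S_h = 860·87.2 = 74992.00
Σ N_h S_h = 356226.00
n for stratum Q4 = 375·74992.00/356226.00 = 78.944 → 79

79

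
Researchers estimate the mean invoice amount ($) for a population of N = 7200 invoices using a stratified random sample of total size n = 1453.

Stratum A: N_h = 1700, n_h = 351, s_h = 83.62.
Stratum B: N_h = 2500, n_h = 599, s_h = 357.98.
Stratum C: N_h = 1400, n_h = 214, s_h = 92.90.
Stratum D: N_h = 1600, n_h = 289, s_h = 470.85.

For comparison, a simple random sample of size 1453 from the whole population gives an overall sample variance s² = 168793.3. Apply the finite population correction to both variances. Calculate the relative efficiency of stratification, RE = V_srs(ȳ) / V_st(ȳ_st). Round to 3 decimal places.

V̂(ȳ_st) = Σ W_h² (1 − n_h/N_h) s_h²/n_h, with W_h = N_h/N and N = 7200:
  stratum A: (1700/7200)²·(1 − 351/1700)·83.62²/351 = 0.88127
  stratum B: (2500/7200)²·(1 − 599/2500)·357.98²/599 = 19.6132
  stratum C: (1400/7200)²·(1 − 214/1400)·92.90²/214 = 1.29171
  stratum D: (1600/7200)²·(1 − 289/1600)·470.85²/289 = 31.0402
V_st = 52.8264
V_srs = (1 − 1453/7200)·168793.3/1453 = 92.7253
Relative efficiency = V_srs / V_st = 92.7253/52.8264 = 1.7553

RE ≈ 1.755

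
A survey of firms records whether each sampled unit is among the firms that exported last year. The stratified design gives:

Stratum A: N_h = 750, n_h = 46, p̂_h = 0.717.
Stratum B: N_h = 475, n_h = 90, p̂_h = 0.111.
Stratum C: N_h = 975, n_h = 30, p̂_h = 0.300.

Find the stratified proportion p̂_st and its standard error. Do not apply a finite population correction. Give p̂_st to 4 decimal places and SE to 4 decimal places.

p̂_st ≈ 0.4014, SE ≈ 0.0447

N = 2200; stratum weights W_h = N_h/N.
p̂_st = Σ W_h p̂_h = (750·0.717 + 475·0.111 + 975·0.300)/2200 = 0.40135
V̂(p̂_st) = Σ W_h² p̂_h(1−p̂_h)/(n_h−1):
  stratum A: (750/2200)²·0.717·0.283/45 = 0.000524047
  stratum B: (475/2200)²·0.111·0.889/89 = 5.16864e-05
  stratum C: (975/2200)²·0.300·0.700/29 = 0.00142228
V̂(p̂_st) = 0.00199801; SE = √V̂ = 0.0446991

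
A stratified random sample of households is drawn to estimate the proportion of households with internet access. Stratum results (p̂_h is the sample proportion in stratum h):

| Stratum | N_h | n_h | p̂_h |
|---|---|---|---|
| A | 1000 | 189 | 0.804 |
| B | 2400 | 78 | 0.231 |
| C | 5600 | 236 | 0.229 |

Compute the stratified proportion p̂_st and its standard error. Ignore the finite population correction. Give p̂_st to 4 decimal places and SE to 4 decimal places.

p̂_st ≈ 0.2934, SE ≈ 0.0216

N = 9000; stratum weights W_h = N_h/N.
p̂_st = Σ W_h p̂_h = (1000·0.804 + 2400·0.231 + 5600·0.229)/9000 = 0.29342
V̂(p̂_st) = Σ W_h² p̂_h(1−p̂_h)/(n_h−1):
  stratum A: (1000/9000)²·0.804·0.196/188 = 1.03483e-05
  stratum B: (2400/9000)²·0.231·0.769/77 = 0.000164053
  stratum C: (5600/9000)²·0.229·0.771/235 = 0.000290879
V̂(p̂_st) = 0.000465281; SE = √V̂ = 0.0215704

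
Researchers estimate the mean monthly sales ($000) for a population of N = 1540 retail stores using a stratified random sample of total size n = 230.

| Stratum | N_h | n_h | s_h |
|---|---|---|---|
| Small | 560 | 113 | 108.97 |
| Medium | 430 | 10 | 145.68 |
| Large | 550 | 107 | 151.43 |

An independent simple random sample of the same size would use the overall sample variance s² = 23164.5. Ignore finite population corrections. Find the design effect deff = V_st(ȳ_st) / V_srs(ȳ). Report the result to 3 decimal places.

deff ≈ 2.052

V̂(ȳ_st) = Σ W_h² s_h²/n_h, with W_h = N_h/N and N = 1540:
  stratum Small: (560/1540)²·108.97²/113 = 13.8954
  stratum Medium: (430/1540)²·145.68²/10 = 165.461
  stratum Large: (550/1540)²·151.43²/107 = 27.3353
V_st = 206.692
V_srs = s²/n = 23164.5/230 = 100.715
deff = V_st / V_srs = 206.692/100.715 = 2.0522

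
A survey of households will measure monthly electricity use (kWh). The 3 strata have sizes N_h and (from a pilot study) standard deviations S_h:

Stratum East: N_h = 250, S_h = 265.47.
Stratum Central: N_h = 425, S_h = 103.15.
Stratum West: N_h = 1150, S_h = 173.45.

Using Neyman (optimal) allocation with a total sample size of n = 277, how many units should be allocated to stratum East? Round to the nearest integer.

Neyman allocation: n_h = n · N_h S_h / Σ N_i S_i, with n = 277.
  stratum East: N_h·S_h = 250·265.47 = 66367.50
  stratum Central: N_h·S_h = 425·103.15 = 43838.75
  stratum West: N_h·S_h = 1150·173.45 = 199467.50
Σ N_h S_h = 309673.75
n for stratum East = 277·66367.50/309673.75 = 59.365 → 59

59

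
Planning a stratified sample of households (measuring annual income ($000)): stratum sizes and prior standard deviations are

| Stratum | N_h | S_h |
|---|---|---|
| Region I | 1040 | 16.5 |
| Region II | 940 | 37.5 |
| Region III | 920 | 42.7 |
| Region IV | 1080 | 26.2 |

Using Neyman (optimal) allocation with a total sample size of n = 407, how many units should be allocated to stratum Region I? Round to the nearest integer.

58

Neyman allocation: n_h = n · N_h S_h / Σ N_i S_i, with n = 407.
  stratum Region I: N_h·S_h = 1040·16.5 = 17160.00
  stratum Region II: N_h·S_h = 940·37.5 = 35250.00
  stratum Region III: N_h·S_h = 920·42.7 = 39284.00
  stratum Region IV: N_h·S_h = 1080·26.2 = 28296.00
Σ N_h S_h = 119990.00
n for stratum Region I = 407·17160.00/119990.00 = 58.206 → 58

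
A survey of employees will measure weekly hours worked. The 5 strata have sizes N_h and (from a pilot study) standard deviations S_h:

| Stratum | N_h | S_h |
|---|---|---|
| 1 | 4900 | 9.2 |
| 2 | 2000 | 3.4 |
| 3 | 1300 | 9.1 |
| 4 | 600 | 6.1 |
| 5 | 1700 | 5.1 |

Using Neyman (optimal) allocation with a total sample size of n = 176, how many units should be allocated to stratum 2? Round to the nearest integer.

16

Neyman allocation: n_h = n · N_h S_h / Σ N_i S_i, with n = 176.
  stratum 1: N_h·S_h = 4900·9.2 = 45080.00
  stratum 2: N_h·S_h = 2000·3.4 = 6800.00
  stratum 3: N_h·S_h = 1300·9.1 = 11830.00
  stratum 4: N_h·S_h = 600·6.1 = 3660.00
  stratum 5: N_h·S_h = 1700·5.1 = 8670.00
Σ N_h S_h = 76040.00
n for stratum 2 = 176·6800.00/76040.00 = 15.739 → 16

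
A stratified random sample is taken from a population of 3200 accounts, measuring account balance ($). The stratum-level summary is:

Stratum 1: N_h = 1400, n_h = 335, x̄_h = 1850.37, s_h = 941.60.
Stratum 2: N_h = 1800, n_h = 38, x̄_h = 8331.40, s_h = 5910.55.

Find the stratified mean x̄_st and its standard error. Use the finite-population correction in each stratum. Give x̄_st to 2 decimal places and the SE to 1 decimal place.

x̄_st ≈ 5495.95, SE ≈ 534.0

x̄_st = Σ W_h x̄_h = (1400·1850.37 + 1800·8331.40)/3200 = 5495.94938
V̂(x̄_st) = Σ W_h² (1 − n_h/N_h) s_h²/n_h, with W_h = N_h/N and N = 3200:
  stratum 1: (1400/3200)²·(1 − 335/1400)·941.60²/335 = 385.359
  stratum 2: (1800/3200)²·(1 − 38/1800)·5910.55²/38 = 284741
V̂(x̄_st) = 285127
SE(x̄_st) = √285127 = 533.973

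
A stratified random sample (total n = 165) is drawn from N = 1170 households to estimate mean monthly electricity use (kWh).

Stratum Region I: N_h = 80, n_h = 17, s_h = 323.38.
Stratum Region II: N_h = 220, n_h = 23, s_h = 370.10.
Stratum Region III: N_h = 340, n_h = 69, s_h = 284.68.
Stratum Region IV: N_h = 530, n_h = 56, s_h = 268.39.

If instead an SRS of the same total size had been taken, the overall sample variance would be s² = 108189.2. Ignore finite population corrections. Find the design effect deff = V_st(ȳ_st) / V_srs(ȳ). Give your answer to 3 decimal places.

deff ≈ 0.919

V̂(ȳ_st) = Σ W_h² s_h²/n_h, with W_h = N_h/N and N = 1170:
  stratum Region I: (80/1170)²·323.38²/17 = 28.7598
  stratum Region II: (220/1170)²·370.10²/23 = 210.564
  stratum Region III: (340/1170)²·284.68²/69 = 99.1861
  stratum Region IV: (530/1170)²·268.39²/56 = 263.952
V_st = 602.462
V_srs = s²/n = 108189.2/165 = 655.692
deff = V_st / V_srs = 602.462/655.692 = 0.9188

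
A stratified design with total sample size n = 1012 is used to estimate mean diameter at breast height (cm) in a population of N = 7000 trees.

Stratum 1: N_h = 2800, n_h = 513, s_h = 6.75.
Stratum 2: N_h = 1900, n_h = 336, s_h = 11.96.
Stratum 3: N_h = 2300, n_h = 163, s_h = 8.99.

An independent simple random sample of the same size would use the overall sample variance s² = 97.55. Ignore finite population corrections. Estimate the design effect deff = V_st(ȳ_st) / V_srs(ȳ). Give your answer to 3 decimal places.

V̂(ȳ_st) = Σ W_h² s_h²/n_h, with W_h = N_h/N and N = 7000:
  stratum 1: (2800/7000)²·6.75²/513 = 0.0142105
  stratum 2: (1900/7000)²·11.96²/336 = 0.0313642
  stratum 3: (2300/7000)²·8.99²/163 = 0.0535293
V_st = 0.099104
V_srs = s²/n = 97.55/1012 = 0.0963933
deff = V_st / V_srs = 0.099104/0.0963933 = 1.0281

deff ≈ 1.028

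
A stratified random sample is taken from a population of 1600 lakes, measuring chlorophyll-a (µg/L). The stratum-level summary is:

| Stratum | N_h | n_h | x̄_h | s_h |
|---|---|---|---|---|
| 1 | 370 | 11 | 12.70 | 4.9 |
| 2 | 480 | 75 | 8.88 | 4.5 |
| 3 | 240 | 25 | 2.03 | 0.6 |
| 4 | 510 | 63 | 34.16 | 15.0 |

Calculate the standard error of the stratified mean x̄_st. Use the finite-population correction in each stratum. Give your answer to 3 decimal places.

V̂(x̄_st) = Σ W_h² (1 − n_h/N_h) s_h²/n_h, with W_h = N_h/N and N = 1600:
  stratum 1: (370/1600)²·(1 − 11/370)·4.9²/11 = 0.113255
  stratum 2: (480/1600)²·(1 − 75/480)·4.5²/75 = 0.0205031
  stratum 3: (240/1600)²·(1 − 25/240)·0.6²/25 = 0.00029025
  stratum 4: (510/1600)²·(1 − 63/510)·15.0²/63 = 0.318039
V̂(x̄_st) = 0.452086
SE(x̄_st) = √0.452086 = 0.672374

SE(x̄_st) ≈ 0.672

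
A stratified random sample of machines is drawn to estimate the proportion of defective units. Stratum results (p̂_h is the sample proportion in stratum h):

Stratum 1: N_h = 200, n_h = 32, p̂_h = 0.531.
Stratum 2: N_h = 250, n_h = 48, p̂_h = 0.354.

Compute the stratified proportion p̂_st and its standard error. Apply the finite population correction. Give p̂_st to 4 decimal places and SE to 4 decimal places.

N = 450; stratum weights W_h = N_h/N.
p̂_st = Σ W_h p̂_h = (200·0.531 + 250·0.354)/450 = 0.43267
V̂(p̂_st) = Σ W_h² (1 − n_h/N_h) p̂_h(1−p̂_h)/(n_h−1):
  stratum 1: (200/450)²·(1 − 32/200)·0.531·0.469/31 = 0.00133297
  stratum 2: (250/450)²·(1 − 48/250)·0.354·0.646/47 = 0.0012134
V̂(p̂_st) = 0.00254637; SE = √V̂ = 0.0504616

p̂_st ≈ 0.4327, SE ≈ 0.0505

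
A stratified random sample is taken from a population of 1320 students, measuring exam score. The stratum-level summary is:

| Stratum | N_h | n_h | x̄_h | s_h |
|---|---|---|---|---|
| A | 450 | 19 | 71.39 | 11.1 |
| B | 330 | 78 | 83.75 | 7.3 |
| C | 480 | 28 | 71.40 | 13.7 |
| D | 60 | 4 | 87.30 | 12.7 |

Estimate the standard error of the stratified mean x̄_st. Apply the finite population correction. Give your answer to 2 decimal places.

SE(x̄_st) ≈ 1.29

V̂(x̄_st) = Σ W_h² (1 − n_h/N_h) s_h²/n_h, with W_h = N_h/N and N = 1320:
  stratum A: (450/1320)²·(1 − 19/450)·11.1²/19 = 0.721829
  stratum B: (330/1320)²·(1 − 78/330)·7.3²/78 = 0.0326075
  stratum C: (480/1320)²·(1 − 28/480)·13.7²/28 = 0.83467
  stratum D: (60/1320)²·(1 − 4/60)·12.7²/4 = 0.0777569
V̂(x̄_st) = 1.66686
SE(x̄_st) = √1.66686 = 1.29107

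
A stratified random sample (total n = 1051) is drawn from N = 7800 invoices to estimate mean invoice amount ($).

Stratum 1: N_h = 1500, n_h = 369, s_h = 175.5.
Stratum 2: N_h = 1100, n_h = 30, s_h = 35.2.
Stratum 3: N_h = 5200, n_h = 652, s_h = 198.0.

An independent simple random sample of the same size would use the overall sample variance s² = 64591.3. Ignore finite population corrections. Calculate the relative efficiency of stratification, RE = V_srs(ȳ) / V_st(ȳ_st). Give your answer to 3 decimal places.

V̂(ȳ_st) = Σ W_h² s_h²/n_h, with W_h = N_h/N and N = 7800:
  stratum 1: (1500/7800)²·175.5²/369 = 3.08689
  stratum 2: (1100/7800)²·35.2²/30 = 0.82141
  stratum 3: (5200/7800)²·198.0²/652 = 26.7239
V_st = 30.6322
V_srs = s²/n = 64591.3/1051 = 61.457
Relative efficiency = V_srs / V_st = 61.457/30.6322 = 2.0063

RE ≈ 2.006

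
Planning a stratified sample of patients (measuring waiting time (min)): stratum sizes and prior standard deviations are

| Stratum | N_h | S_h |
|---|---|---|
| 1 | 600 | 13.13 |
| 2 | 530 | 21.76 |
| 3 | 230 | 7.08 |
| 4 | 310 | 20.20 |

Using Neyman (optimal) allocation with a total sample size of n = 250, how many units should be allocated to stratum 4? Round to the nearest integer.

Neyman allocation: n_h = n · N_h S_h / Σ N_i S_i, with n = 250.
  stratum 1: N_h·S_h = 600·13.13 = 7878.00
  stratum 2: N_h·S_h = 530·21.76 = 11532.80
  stratum 3: N_h·S_h = 230·7.08 = 1628.40
  stratum 4: N_h·S_h = 310·20.20 = 6262.00
Σ N_h S_h = 27301.20
n for stratum 4 = 250·6262.00/27301.20 = 57.342 → 57

57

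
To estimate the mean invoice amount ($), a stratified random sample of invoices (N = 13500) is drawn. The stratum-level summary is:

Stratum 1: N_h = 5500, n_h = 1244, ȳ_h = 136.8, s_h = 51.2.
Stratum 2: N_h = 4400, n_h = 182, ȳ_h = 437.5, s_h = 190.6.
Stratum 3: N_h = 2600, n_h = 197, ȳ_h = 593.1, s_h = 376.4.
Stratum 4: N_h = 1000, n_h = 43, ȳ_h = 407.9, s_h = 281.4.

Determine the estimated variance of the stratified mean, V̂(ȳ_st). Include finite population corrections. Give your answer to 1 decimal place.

V̂(ȳ_st) = Σ W_h² (1 − n_h/N_h) s_h²/n_h, with W_h = N_h/N and N = 13500:
  stratum 1: (5500/13500)²·(1 − 1244/5500)·51.2²/1244 = 0.270655
  stratum 2: (4400/13500)²·(1 − 182/4400)·190.6²/182 = 20.3267
  stratum 3: (2600/13500)²·(1 − 197/2600)·376.4²/197 = 24.6543
  stratum 4: (1000/13500)²·(1 − 43/1000)·281.4²/43 = 9.66995
V̂(ȳ_st) = 54.9216

V̂(ȳ_st) ≈ 54.9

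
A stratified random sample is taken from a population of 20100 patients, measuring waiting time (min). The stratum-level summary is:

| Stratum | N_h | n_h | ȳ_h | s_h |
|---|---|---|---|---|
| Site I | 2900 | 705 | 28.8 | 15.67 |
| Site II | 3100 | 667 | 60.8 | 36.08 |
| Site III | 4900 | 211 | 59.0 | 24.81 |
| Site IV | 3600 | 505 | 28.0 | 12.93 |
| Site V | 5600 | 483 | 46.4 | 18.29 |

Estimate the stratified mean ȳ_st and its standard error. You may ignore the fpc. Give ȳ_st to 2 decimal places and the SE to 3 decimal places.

ȳ_st = Σ W_h ȳ_h = (2900·28.8 + 3100·60.8 + 4900·59.0 + 3600·28.0 + 5600·46.4)/20100 = 45.85771
V̂(ȳ_st) = Σ W_h² s_h²/n_h, with W_h = N_h/N and N = 20100:
  stratum Site I: (2900/20100)²·15.67²/705 = 0.00725025
  stratum Site II: (3100/20100)²·36.08²/667 = 0.0464236
  stratum Site III: (4900/20100)²·24.81²/211 = 0.173369
  stratum Site IV: (3600/20100)²·12.93²/505 = 0.0106199
  stratum Site V: (5600/20100)²·18.29²/483 = 0.0537606
V̂(ȳ_st) = 0.291423
SE(ȳ_st) = √0.291423 = 0.539836

ȳ_st ≈ 45.86, SE ≈ 0.540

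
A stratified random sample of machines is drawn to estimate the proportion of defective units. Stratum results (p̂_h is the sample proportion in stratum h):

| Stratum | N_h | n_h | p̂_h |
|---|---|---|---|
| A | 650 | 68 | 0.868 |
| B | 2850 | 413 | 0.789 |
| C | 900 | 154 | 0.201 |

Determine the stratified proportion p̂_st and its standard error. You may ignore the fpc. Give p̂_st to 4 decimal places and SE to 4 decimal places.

p̂_st ≈ 0.6804, SE ≈ 0.0158

N = 4400; stratum weights W_h = N_h/N.
p̂_st = Σ W_h p̂_h = (650·0.868 + 2850·0.789 + 900·0.201)/4400 = 0.68040
V̂(p̂_st) = Σ W_h² p̂_h(1−p̂_h)/(n_h−1):
  stratum A: (650/4400)²·0.868·0.132/67 = 3.73199e-05
  stratum B: (2850/4400)²·0.789·0.211/412 = 0.00016953
  stratum C: (900/4400)²·0.201·0.799/153 = 4.39168e-05
V̂(p̂_st) = 0.000250767; SE = √V̂ = 0.0158356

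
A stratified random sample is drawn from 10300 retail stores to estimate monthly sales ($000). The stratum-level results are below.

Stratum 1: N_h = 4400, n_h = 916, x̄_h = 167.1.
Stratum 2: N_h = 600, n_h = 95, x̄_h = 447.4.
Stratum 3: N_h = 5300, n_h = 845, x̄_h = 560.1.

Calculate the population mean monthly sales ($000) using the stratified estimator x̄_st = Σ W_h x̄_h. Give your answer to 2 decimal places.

x̄_st ≈ 385.65

N = Σ N_h = 10300. Stratum weights W_h = N_h/N.
x̄_st = (4400·167.1 + 600·447.4 + 5300·560.1) / 10300 = 385.6515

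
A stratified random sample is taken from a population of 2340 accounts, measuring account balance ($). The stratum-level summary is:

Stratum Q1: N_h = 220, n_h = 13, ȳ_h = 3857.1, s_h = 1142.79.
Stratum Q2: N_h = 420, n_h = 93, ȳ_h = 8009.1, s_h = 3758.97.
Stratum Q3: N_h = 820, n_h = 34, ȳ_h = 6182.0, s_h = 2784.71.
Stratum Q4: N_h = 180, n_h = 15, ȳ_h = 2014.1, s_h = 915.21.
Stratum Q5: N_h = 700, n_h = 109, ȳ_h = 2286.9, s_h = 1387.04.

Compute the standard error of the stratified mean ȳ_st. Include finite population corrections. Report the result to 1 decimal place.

V̂(ȳ_st) = Σ W_h² (1 − n_h/N_h) s_h²/n_h, with W_h = N_h/N and N = 2340:
  stratum Q1: (220/2340)²·(1 − 13/220)·1142.79²/13 = 835.508
  stratum Q2: (420/2340)²·(1 − 93/420)·3758.97²/93 = 3810.83
  stratum Q3: (820/2340)²·(1 − 34/820)·2784.71²/34 = 26846.4
  stratum Q4: (180/2340)²·(1 − 15/180)·915.21²/15 = 302.883
  stratum Q5: (700/2340)²·(1 − 109/700)·1387.04²/109 = 1333.54
V̂(ȳ_st) = 33129.1
SE(ȳ_st) = √33129.1 = 182.014

SE(ȳ_st) ≈ 182.0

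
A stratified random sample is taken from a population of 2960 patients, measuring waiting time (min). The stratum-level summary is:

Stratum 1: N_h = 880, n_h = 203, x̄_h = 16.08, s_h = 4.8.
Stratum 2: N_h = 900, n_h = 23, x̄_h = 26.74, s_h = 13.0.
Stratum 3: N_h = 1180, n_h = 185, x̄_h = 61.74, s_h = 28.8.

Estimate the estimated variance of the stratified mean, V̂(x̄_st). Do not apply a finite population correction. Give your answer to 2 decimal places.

V̂(x̄_st) ≈ 1.40

V̂(x̄_st) = Σ W_h² s_h²/n_h, with W_h = N_h/N and N = 2960:
  stratum 1: (880/2960)²·4.8²/203 = 0.0100316
  stratum 2: (900/2960)²·13.0²/23 = 0.679298
  stratum 3: (1180/2960)²·28.8²/185 = 0.712515
V̂(x̄_st) = 1.40184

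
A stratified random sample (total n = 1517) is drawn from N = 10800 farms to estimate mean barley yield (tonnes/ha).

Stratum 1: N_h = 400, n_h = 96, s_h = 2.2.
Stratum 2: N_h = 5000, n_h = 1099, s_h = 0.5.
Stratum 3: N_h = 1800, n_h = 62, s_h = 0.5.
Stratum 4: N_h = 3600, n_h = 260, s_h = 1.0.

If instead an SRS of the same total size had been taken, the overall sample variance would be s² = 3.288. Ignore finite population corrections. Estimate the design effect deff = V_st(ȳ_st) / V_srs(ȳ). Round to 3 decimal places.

V̂(ȳ_st) = Σ W_h² s_h²/n_h, with W_h = N_h/N and N = 10800:
  stratum 1: (400/10800)²·2.2²/96 = 6.91587e-05
  stratum 2: (5000/10800)²·0.5²/1099 = 4.87568e-05
  stratum 3: (1800/10800)²·0.5²/62 = 0.000112007
  stratum 4: (3600/10800)²·1.0²/260 = 0.00042735
V_st = 0.000657273
V_srs = s²/n = 3.288/1517 = 0.00216744
deff = V_st / V_srs = 0.000657273/0.00216744 = 0.3032

deff ≈ 0.303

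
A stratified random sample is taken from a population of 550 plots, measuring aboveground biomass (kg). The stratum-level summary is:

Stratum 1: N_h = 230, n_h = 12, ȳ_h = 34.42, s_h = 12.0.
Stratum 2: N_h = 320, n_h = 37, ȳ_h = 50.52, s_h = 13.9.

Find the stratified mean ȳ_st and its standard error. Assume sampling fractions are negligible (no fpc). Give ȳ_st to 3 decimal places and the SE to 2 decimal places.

ȳ_st = Σ W_h ȳ_h = (230·34.42 + 320·50.52)/550 = 43.78727
V̂(ȳ_st) = Σ W_h² s_h²/n_h, with W_h = N_h/N and N = 550:
  stratum 1: (230/550)²·12.0²/12 = 2.09851
  stratum 2: (320/550)²·13.9²/37 = 1.76768
V̂(ȳ_st) = 3.86619
SE(ȳ_st) = √3.86619 = 1.96626

ȳ_st ≈ 43.787, SE ≈ 1.97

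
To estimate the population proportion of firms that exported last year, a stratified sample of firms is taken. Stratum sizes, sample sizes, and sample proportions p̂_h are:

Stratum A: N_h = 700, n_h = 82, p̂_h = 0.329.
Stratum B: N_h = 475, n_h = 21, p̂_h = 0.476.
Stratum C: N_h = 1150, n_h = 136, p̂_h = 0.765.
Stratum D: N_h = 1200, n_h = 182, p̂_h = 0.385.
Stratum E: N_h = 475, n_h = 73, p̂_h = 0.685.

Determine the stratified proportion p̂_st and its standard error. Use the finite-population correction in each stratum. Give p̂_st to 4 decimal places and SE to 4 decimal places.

p̂_st ≈ 0.5309, SE ≈ 0.0218

N = 4000; stratum weights W_h = N_h/N.
p̂_st = Σ W_h p̂_h = (700·0.329 + 475·0.476 + 1150·0.765 + 1200·0.385 + 475·0.685)/4000 = 0.53088
V̂(p̂_st) = Σ W_h² (1 − n_h/N_h) p̂_h(1−p̂_h)/(n_h−1):
  stratum A: (700/4000)²·(1 − 82/700)·0.329·0.671/81 = 7.36885e-05
  stratum B: (475/4000)²·(1 − 21/475)·0.476·0.524/20 = 0.000168088
  stratum C: (1150/4000)²·(1 − 136/1150)·0.765·0.235/135 = 9.70535e-05
  stratum D: (1200/4000)²·(1 − 182/1200)·0.385·0.615/181 = 9.98772e-05
  stratum E: (475/4000)²·(1 − 73/475)·0.685·0.315/72 = 3.57658e-05
V̂(p̂_st) = 0.000474473; SE = √V̂ = 0.0217824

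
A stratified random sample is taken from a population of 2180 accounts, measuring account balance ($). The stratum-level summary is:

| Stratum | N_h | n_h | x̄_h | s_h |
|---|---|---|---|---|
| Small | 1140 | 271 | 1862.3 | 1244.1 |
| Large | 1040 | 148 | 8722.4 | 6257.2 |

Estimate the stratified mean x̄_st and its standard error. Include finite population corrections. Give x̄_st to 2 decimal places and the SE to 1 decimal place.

x̄_st = Σ W_h x̄_h = (1140·1862.3 + 1040·8722.4)/2180 = 5135.00826
V̂(x̄_st) = Σ W_h² (1 − n_h/N_h) s_h²/n_h, with W_h = N_h/N and N = 2180:
  stratum Small: (1140/2180)²·(1 − 271/1140)·1244.1²/271 = 1190.56
  stratum Large: (1040/2180)²·(1 − 148/1040)·6257.2²/148 = 51639.7
V̂(x̄_st) = 52830.2
SE(x̄_st) = √52830.2 = 229.848

x̄_st ≈ 5135.01, SE ≈ 229.8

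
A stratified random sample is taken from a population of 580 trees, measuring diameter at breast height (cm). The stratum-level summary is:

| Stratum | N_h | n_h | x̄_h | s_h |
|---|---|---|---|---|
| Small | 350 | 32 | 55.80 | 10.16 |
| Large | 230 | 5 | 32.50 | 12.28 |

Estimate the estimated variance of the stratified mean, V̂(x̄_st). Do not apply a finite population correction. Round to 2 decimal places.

V̂(x̄_st) ≈ 5.92

V̂(x̄_st) = Σ W_h² s_h²/n_h, with W_h = N_h/N and N = 580:
  stratum Small: (350/580)²·10.16²/32 = 1.17467
  stratum Large: (230/580)²·12.28²/5 = 4.74271
V̂(x̄_st) = 5.91738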